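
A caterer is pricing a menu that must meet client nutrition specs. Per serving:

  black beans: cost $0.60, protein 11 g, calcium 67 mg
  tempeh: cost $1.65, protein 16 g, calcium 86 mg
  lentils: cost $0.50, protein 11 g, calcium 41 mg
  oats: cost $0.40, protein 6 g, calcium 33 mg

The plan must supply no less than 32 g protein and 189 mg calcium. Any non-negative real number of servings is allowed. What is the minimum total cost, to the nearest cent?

A basic optimal solution has at most two foods positive. Try each food alone and each pair with both targets met exactly.
black beans only: max(32/11, 189/67) = 2.909 servings → $1.75.
tempeh only: max(32/16, 189/86) = 2.198 servings → $3.63.
lentils only: max(32/11, 189/41) = 4.61 servings → $2.30.
oats only: max(32/6, 189/33) = 5.727 servings → $2.29.
black beans + tempeh with both tight: 2.159 servings and 0.5159 servings → $2.15.
black beans + lentils with both tight: 2.682 servings and 0.2273 servings → $1.72.
black beans + oats with both tight: 2 servings and 1.667 servings → $1.87.
tempeh + lentils with both targets exact would need a negative amount; discard.
tempeh + oats: the both-tight solution has a negative serving — not a feasible corner.
lentils + oats with both targets exact would need a negative amount; discard.
Cheapest feasible corner: $1.72.

$1.72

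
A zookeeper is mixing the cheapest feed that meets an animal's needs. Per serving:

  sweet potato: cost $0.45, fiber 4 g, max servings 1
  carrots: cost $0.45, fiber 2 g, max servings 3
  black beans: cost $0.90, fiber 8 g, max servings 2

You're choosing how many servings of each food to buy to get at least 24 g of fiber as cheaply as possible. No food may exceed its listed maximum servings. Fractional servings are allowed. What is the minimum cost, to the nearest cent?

Cost per g of fiber: sweet potato $0.1125, black beans $0.1125, carrots $0.2250.
Take 1 serving of sweet potato: +4.0 g fiber for $0.45 (total $0.45, still need 20.0 g).
Take 2 servings of black beans: +16.0 g fiber for $1.80 (total $2.25, still need 4.0 g).
Take 2 servings of carrots: +4.0 g fiber for $0.90 (total $3.15, still need 0.0 g).
Greedy by cheapest-per-g is optimal for a single linear constraint, so the minimum cost is $3.15.

$3.15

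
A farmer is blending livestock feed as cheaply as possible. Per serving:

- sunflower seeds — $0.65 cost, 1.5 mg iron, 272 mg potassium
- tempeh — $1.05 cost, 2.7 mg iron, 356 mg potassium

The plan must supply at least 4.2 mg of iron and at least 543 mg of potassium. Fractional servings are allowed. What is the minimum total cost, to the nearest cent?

Minimising a linear cost over {iron ≥ 4.2, potassium ≥ 543, servings ≥ 0} — the optimum is at a vertex, using one or two foods.
sunflower seeds only: max(4.2/1.5, 543/272) = 2.8 servings → $1.82.
tempeh only: max(4.2/2.7, 543/356) = 1.556 servings → $1.63.
sunflower seeds + tempeh: intersection lies outside the first quadrant.
So the least-cost plan costs $1.63.

$1.63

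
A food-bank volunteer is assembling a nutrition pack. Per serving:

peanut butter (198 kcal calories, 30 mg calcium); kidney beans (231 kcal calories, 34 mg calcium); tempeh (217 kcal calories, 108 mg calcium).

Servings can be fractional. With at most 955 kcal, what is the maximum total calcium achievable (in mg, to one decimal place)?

475.3 mg

Calcium per kcal: tempeh 0.4977, peanut butter 0.1515, kidney beans 0.1472.
With no serving limits, spend the whole calories allowance on tempeh: 955 kcal / 217 kcal × 108 mg = 475.3 mg.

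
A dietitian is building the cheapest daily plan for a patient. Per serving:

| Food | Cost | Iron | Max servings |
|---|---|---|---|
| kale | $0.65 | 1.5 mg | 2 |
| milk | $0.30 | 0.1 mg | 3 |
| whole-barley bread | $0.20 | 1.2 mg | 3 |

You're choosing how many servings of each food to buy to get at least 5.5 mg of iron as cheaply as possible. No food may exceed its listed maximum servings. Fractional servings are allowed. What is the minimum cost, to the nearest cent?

Cost per mg of iron: whole-barley bread $0.1667, kale $0.4333, milk $3.0000.
Take 3 servings of whole-barley bread: +3.6 mg iron for $0.60 (total $0.60, still need 1.9 mg).
Take 1.267 servings of kale: +1.9 mg iron for $0.82 (total $1.42, still need 0.0 mg).
Filling from the cheapest source first is optimal under one linear minimum: $1.42.

$1.42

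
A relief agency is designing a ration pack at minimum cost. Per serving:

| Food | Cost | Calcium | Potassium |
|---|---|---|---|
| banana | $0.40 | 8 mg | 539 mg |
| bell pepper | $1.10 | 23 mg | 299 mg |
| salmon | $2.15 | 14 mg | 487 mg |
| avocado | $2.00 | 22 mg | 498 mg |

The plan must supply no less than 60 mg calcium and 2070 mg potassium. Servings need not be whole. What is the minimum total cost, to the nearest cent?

Check every corner: each single food scaled to meet both minima, and each pair solved so both constraints bind.
banana only: max(60/8, 2070/539) = 7.5 servings → $3.00.
bell pepper only: max(60/23, 2070/299) = 6.923 servings → $7.62.
salmon only: max(60/14, 2070/487) = 4.286 servings → $9.21.
avocado only: max(60/22, 2070/498) = 4.157 servings → $8.31.
banana + bell pepper with both tight: 2.966 servings and 1.577 servings → $2.92.
banana + salmon with both targets exact would need a negative amount; discard.
banana + avocado with both tight: 1.989 servings and 2.004 servings → $4.80.
bell pepper + salmon with both tight: 0.03421 servings and 4.23 servings → $9.13.
bell pepper + avocado: intersection lies outside the first quadrant.
salmon + avocado with both tight: 4.185 servings and 0.06414 servings → $9.13.
Cheapest feasible corner: $2.92.

$2.92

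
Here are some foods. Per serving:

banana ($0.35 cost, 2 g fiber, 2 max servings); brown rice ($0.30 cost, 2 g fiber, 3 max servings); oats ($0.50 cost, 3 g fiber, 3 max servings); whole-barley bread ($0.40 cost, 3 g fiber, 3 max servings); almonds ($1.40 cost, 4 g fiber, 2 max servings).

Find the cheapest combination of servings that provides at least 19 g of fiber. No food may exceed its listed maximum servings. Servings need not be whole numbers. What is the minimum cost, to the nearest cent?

$2.77

Cost per g of fiber: whole-barley bread $0.1333, brown rice $0.1500, oats $0.1667, banana $0.1750, almonds $0.3500.
Take 3 servings of whole-barley bread: +9.0 g fiber for $1.20 (total $1.20, still need 10.0 g).
Take 3 servings of brown rice: +6.0 g fiber for $0.90 (total $2.10, still need 4.0 g).
Take 1.333 servings of oats: +4.0 g fiber for $0.67 (total $2.77, still need 0.0 g).
Filling from the cheapest source first is optimal under one linear minimum: $2.77.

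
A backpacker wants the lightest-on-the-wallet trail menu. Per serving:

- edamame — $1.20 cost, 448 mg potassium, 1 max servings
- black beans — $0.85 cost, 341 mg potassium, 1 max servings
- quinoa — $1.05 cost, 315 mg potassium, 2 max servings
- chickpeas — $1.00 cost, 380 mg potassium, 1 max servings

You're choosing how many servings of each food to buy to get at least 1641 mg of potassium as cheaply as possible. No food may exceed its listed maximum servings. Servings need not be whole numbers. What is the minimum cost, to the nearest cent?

$4.62

Cost per mg of potassium: black beans $0.0025, chickpeas $0.0026, edamame $0.0027, quinoa $0.0033.
Take 1 serving of black beans: +341.0 mg potassium for $0.85 (total $0.85, still need 1300.0 mg).
Take 1 serving of chickpeas: +380.0 mg potassium for $1.00 (total $1.85, still need 920.0 mg).
Take 1 serving of edamame: +448.0 mg potassium for $1.20 (total $3.05, still need 472.0 mg).
Take 1.498 servings of quinoa: +472.0 mg potassium for $1.57 (total $4.62, still need 0.0 mg).
Filling from the cheapest source first is optimal under one linear minimum: $4.62.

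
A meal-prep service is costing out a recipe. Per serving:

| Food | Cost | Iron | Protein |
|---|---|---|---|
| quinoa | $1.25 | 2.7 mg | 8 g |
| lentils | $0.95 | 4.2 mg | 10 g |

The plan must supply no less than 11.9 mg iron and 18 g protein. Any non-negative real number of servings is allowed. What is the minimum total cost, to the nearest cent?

$2.69

For a min-cost LP with two ≥-constraints, a basic feasible solution has at most two positive variables.
quinoa only: max(11.9/2.7, 18/8) = 4.407 servings → $5.51.
lentils only: max(11.9/4.2, 18/10) = 2.833 servings → $2.69.
quinoa + lentils: the both-tight solution has a negative serving — not a feasible corner.
Cheapest feasible corner: $2.69.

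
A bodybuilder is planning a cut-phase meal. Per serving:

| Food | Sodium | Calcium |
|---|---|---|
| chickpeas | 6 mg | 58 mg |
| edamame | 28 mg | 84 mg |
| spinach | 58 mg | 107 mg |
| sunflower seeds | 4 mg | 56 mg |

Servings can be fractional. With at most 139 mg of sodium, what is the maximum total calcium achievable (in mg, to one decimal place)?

Calcium per mg sodium: sunflower seeds 14, chickpeas 9.667, edamame 3, spinach 1.845.
With no serving limits, spend the whole sodium allowance on sunflower seeds: 139 mg / 4 mg × 56 mg = 1946.0 mg.

1946.0 mg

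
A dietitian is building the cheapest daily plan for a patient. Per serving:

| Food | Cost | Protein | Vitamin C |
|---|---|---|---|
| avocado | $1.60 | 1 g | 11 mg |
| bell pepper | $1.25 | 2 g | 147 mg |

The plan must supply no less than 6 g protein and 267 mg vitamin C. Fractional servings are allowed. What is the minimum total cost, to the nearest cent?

A basic optimal solution has at most two foods positive. Try each food alone and each pair with both targets met exactly.
avocado only: max(6/1, 267/11) = 24.27 servings → $38.84.
bell pepper only: max(6/2, 267/147) = 3 servings → $3.75.
avocado + bell pepper with both tight: 2.784 servings and 1.608 servings → $6.46.
Cheapest feasible corner: $3.75.

$3.75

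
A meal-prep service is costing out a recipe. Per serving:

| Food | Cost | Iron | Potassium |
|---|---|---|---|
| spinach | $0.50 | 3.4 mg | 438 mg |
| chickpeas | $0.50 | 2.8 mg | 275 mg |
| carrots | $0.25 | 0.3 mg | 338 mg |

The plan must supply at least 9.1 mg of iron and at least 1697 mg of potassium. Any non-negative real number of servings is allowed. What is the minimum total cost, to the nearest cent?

$1.70

spinach only: max(9.1/3.4, 1697/438) = 3.874 servings → $1.94.
chickpeas only: max(9.1/2.8, 1697/275) = 6.171 servings → $3.09.
carrots only: max(9.1/0.3, 1697/338) = 30.33 servings → $7.58.
spinach + chickpeas with both targets exact would need a negative amount; discard.
spinach + carrots with both tight: 2.522 servings and 1.753 servings → $1.70.
chickpeas + carrots with both tight: 2.971 servings and 2.603 servings → $2.14.
The minimum over all feasible corners is $1.70.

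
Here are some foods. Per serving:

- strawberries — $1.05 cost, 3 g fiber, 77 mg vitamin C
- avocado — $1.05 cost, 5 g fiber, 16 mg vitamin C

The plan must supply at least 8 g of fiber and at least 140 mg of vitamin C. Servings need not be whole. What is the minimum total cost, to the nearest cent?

Compare the cost at each extreme point of the feasible region.
strawberries only: max(8/3, 140/77) = 2.667 servings → $2.80.
avocado only: max(8/5, 140/16) = 8.75 servings → $9.19.
strawberries + avocado with both tight: 1.697 servings and 0.5816 servings → $2.39.
The minimum over all feasible corners is $2.39.

$2.39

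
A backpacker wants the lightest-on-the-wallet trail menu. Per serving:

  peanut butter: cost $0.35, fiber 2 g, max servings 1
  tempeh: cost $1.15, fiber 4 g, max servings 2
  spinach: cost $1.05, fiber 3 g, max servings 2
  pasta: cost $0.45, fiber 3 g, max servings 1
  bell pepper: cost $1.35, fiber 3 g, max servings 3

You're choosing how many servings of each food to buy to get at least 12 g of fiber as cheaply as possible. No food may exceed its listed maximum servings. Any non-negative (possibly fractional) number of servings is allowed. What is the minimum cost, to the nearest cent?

$2.81

Cost per g of fiber: pasta $0.1500, peanut butter $0.1750, tempeh $0.2875, spinach $0.3500, bell pepper $0.4500.
Take 1 serving of pasta: +3.0 g fiber for $0.45 (total $0.45, still need 9.0 g).
Take 1 serving of peanut butter: +2.0 g fiber for $0.35 (total $0.80, still need 7.0 g).
Take 1.75 servings of tempeh: +7.0 g fiber for $2.01 (total $2.81, still need 0.0 g).
Greedy by cheapest-per-g is optimal for a single linear constraint, so the minimum cost is $2.81.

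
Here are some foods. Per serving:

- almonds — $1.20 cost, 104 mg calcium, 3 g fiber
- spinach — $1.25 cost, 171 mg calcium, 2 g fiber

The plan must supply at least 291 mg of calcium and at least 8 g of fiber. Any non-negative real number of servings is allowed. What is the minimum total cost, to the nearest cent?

The cheapest plan sits at a corner of the feasible region — with two constraints it uses at most two foods.
almonds only: max(291/104, 8/3) = 2.798 servings → $3.36.
spinach only: max(291/171, 8/2) = 4 servings → $5.00.
almonds + spinach with both tight: 2.577 servings and 0.1344 servings → $3.26.
Cheapest feasible corner: $3.26.

$3.26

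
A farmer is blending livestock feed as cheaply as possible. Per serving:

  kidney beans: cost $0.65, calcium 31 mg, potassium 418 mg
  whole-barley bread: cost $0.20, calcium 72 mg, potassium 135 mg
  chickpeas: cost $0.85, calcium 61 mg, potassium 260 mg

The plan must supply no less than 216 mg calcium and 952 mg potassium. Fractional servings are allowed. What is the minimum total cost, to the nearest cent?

$1.41

Compare the cost at each extreme point of the feasible region.
kidney beans only: max(216/31, 952/418) = 6.968 servings → $4.53.
whole-barley bread only: max(216/72, 952/135) = 7.052 servings → $1.41.
chickpeas only: max(216/61, 952/260) = 3.662 servings → $3.11.
kidney beans + whole-barley bread with both tight: 1.52 servings and 2.346 servings → $1.46.
kidney beans + chickpeas with both tight: 0.1096 servings and 3.485 servings → $3.03.
whole-barley bread + chickpeas with both targets exact would need a negative amount; discard.
Cheapest feasible corner: $1.41.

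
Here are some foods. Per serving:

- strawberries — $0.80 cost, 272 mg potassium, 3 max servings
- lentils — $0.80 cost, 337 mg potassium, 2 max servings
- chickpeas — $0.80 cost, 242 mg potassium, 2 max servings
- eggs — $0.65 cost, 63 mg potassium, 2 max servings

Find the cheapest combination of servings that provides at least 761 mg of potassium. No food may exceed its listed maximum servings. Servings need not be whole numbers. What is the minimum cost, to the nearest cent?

$1.86

Cost per mg of potassium: lentils $0.0024, strawberries $0.0029, chickpeas $0.0033, eggs $0.0103.
Take 2 servings of lentils: +674.0 mg potassium for $1.60 (total $1.60, still need 87.0 mg).
Take 0.3199 servings of strawberries: +87.0 mg potassium for $0.26 (total $1.86, still need 0.0 mg).
Greedy by cheapest-per-mg is optimal for a single linear constraint, so the minimum cost is $1.86.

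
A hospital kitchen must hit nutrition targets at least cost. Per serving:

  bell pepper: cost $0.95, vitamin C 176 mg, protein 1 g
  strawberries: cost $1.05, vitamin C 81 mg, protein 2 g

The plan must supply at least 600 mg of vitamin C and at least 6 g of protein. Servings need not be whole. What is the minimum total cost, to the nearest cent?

bell pepper only: max(600/176, 6/1) = 6 servings → $5.70.
strawberries only: max(600/81, 6/2) = 7.407 servings → $7.78.
bell pepper + strawberries with both tight: 2.635 servings and 1.683 servings → $4.27.
The minimum over all feasible corners is $4.27.

$4.27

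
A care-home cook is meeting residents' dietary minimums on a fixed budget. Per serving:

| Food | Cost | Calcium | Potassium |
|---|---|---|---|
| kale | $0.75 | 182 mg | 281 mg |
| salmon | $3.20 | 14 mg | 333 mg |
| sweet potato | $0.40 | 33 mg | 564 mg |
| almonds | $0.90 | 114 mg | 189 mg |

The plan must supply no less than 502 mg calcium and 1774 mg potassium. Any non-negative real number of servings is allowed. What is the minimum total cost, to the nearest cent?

$2.58

For a min-cost LP with two ≥-constraints, a basic feasible solution has at most two positive variables.
kale only: max(502/182, 1774/281) = 6.313 servings → $4.73.
salmon only: max(502/14, 1774/333) = 35.86 servings → $114.74.
sweet potato only: max(502/33, 1774/564) = 15.21 servings → $6.08.
almonds only: max(502/114, 1774/189) = 9.386 servings → $8.45.
kale + salmon with both tight: 2.511 servings and 3.208 servings → $12.15.
kale + sweet potato with both tight: 2.405 servings and 1.947 servings → $2.58.
kale + almonds: intersection lies outside the first quadrant.
salmon + sweet potato: the both-tight solution has a negative serving — not a feasible corner.
salmon + almonds with both tight: 3.04 servings and 4.03 servings → $13.35.
sweet potato + almonds with both tight: 1.849 servings and 3.868 servings → $4.22.
So the least-cost plan costs $2.58.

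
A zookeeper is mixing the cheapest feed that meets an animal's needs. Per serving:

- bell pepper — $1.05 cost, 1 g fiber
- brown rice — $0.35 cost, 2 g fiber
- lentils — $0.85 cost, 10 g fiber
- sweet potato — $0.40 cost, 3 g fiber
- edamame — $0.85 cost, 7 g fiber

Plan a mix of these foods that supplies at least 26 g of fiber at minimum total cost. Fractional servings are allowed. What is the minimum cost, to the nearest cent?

$2.21

Cost per g of fiber: lentils $0.0850, edamame $0.1214, sweet potato $0.1333, brown rice $0.1750, bell pepper $1.0500.
With no serving limits, use only lentils: 26 g / 10 g = 2.6 servings × $0.85 = $2.21.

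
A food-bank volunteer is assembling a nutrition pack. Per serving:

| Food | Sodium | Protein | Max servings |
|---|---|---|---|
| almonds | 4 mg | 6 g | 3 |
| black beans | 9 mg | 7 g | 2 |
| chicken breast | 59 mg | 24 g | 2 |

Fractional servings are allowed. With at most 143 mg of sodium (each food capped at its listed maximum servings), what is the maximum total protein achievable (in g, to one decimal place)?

78.0 g

Protein per mg sodium: almonds 1.5, black beans 0.7778, chicken breast 0.4068.
Take 3 servings of almonds: uses 12 mg sodium, +18.0 g protein (running total 18.0 g).
Take 2 servings of black beans: uses 18 mg sodium, +14.0 g protein (running total 32.0 g).
Take 1.915 servings of chicken breast: uses 113 mg sodium, +46.0 g protein (running total 78.0 g).
Filling greedily by protein-per-mg sodium is optimal for one linear limit, giving 78.0 g.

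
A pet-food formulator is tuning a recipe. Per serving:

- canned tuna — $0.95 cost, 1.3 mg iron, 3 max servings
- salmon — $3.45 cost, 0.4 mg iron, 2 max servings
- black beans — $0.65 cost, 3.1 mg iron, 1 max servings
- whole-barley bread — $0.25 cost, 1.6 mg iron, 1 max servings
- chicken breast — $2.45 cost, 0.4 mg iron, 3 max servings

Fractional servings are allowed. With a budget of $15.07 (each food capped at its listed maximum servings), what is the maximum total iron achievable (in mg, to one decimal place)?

10.3 mg

Iron per dollar: whole-barley bread 6.4, black beans 4.769, canned tuna 1.368, chicken breast 0.1633, salmon 0.1159.
Take 1 serving of whole-barley bread: spends $0.25, +1.6 mg iron (running total 1.6 mg).
Take 1 serving of black beans: spends $0.65, +3.1 mg iron (running total 4.7 mg).
Take 3 servings of canned tuna: spends $2.85, +3.9 mg iron (running total 8.6 mg).
Take 3 servings of chicken breast: spends $7.35, +1.2 mg iron (running total 9.8 mg).
Take 1.151 servings of salmon: spends $3.97, +0.5 mg iron (running total 10.3 mg).
Filling greedily by iron-per-dollar is optimal for one linear limit, giving 10.3 mg.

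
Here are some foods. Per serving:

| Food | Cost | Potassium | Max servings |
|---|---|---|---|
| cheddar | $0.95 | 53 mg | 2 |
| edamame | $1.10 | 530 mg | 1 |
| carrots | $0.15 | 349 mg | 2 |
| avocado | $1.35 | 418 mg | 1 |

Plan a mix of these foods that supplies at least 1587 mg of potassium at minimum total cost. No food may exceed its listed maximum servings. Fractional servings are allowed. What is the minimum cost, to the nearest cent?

$2.56

Cost per mg of potassium: carrots $0.0004, edamame $0.0021, avocado $0.0032, cheddar $0.0179.
Take 2 servings of carrots: +698.0 mg potassium for $0.30 (total $0.30, still need 889.0 mg).
Take 1 serving of edamame: +530.0 mg potassium for $1.10 (total $1.40, still need 359.0 mg).
Take 0.8589 servings of avocado: +359.0 mg potassium for $1.16 (total $2.56, still need 0.0 mg).
Filling from the cheapest source first is optimal under one linear minimum: $2.56.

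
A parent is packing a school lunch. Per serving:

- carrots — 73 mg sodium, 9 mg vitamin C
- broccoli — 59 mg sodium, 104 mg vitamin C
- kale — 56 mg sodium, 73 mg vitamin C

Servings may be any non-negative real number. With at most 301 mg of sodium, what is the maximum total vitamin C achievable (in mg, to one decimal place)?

530.6 mg

Vitamin C per mg sodium: broccoli 1.763, kale 1.304, carrots 0.1233.
With no serving limits, spend the whole sodium allowance on broccoli: 301 mg / 59 mg × 104 mg = 530.6 mg.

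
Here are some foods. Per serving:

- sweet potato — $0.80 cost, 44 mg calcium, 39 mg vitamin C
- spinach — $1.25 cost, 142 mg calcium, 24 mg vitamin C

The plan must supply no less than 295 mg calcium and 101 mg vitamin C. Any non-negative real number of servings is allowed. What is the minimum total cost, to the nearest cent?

$3.27

sweet potato only: max(295/44, 101/39) = 6.705 servings → $5.36.
spinach only: max(295/142, 101/24) = 4.208 servings → $5.26.
sweet potato + spinach with both tight: 1.62 servings and 1.575 servings → $3.27.
So the least-cost plan costs $3.27.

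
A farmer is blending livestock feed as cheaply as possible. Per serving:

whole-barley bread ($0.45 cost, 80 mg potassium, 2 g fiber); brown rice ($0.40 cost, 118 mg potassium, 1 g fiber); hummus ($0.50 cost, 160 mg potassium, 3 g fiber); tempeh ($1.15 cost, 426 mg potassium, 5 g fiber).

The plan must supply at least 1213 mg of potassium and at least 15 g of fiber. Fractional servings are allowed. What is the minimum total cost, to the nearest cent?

With two linear requirements the optimum uses one or two foods; enumerate the corners.
whole-barley bread only: max(1213/80, 15/2) = 15.16 servings → $6.82.
brown rice only: max(1213/118, 15/1) = 15 servings → $6.00.
hummus only: max(1213/160, 15/3) = 7.581 servings → $3.79.
tempeh only: max(1213/426, 15/5) = 3 servings → $3.45.
whole-barley bread + brown rice with both tight: 3.571 servings and 7.859 servings → $4.75.
whole-barley bread + hummus: the both-tight solution has a negative serving — not a feasible corner.
whole-barley bread + tempeh with both tight: 0.719 servings and 2.712 servings → $3.44.
brown rice + hummus with both tight: 6.387 servings and 2.871 servings → $3.99.
brown rice + tempeh with both targets exact would need a negative amount; discard.
hummus + tempeh with both tight: 0.6799 servings and 2.592 servings → $3.32.
So the least-cost plan costs $3.32.

$3.32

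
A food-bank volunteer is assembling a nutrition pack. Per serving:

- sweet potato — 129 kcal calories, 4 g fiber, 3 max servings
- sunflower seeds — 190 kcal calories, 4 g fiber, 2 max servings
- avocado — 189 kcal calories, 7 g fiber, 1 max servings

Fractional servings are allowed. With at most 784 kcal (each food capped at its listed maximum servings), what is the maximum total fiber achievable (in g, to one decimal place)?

23.4 g

Fiber per kcal: avocado 0.03704, sweet potato 0.03101, sunflower seeds 0.02105.
Take 1 serving of avocado: uses 189 kcal, +7.0 g fiber (running total 7.0 g).
Take 3 servings of sweet potato: uses 387 kcal, +12.0 g fiber (running total 19.0 g).
Take 1.095 servings of sunflower seeds: uses 208 kcal, +4.4 g fiber (running total 23.4 g).
Greedy by best ratio exhausts the calories allowance optimally: 23.4 g.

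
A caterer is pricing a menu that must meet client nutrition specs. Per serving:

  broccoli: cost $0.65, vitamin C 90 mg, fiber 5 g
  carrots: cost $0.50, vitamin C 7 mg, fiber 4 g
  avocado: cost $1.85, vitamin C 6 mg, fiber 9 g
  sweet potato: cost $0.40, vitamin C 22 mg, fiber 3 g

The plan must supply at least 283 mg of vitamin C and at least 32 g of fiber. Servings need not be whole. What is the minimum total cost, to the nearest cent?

Check every corner: each single food scaled to meet both minima, and each pair solved so both constraints bind.
broccoli only: max(283/90, 32/5) = 6.4 servings → $4.16.
carrots only: max(283/7, 32/4) = 40.43 servings → $20.21.
avocado only: max(283/6, 32/9) = 47.17 servings → $87.26.
sweet potato only: max(283/22, 32/3) = 12.86 servings → $5.15.
broccoli + carrots with both tight: 2.794 servings and 4.508 servings → $4.07.
broccoli + avocado with both tight: 3.019 servings and 1.878 servings → $5.44.
broccoli + sweet potato with both tight: 0.9062 servings and 9.156 servings → $4.25.
carrots + avocado with both targets exact would need a negative amount; discard.
carrots + sweet potato: intersection lies outside the first quadrant.
avocado + sweet potato: the both-tight solution has a negative serving — not a feasible corner.
Cheapest feasible corner: $4.07.

$4.07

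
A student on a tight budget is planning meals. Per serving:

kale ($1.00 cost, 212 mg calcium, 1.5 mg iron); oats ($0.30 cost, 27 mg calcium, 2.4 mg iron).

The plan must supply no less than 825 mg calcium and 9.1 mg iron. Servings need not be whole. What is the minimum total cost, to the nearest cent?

$4.15

An LP optimum is at a vertex; with two nutrient constraints at most two foods are used. Check each candidate.
kale only: max(825/212, 9.1/1.5) = 6.067 servings → $6.07.
oats only: max(825/27, 9.1/2.4) = 30.56 servings → $9.17.
kale + oats with both tight: 3.703 servings and 1.477 servings → $4.15.
The minimum over all feasible corners is $4.15.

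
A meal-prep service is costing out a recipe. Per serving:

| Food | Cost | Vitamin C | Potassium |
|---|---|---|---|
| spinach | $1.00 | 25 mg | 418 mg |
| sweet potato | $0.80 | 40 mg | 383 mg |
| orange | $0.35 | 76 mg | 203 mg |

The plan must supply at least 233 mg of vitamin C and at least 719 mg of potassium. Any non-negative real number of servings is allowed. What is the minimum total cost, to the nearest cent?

$1.24

With two linear requirements the optimum uses one or two foods; enumerate the corners.
spinach only: max(233/25, 719/418) = 9.32 servings → $9.32.
sweet potato only: max(233/40, 719/383) = 5.825 servings → $4.66.
orange only: max(233/76, 719/203) = 3.542 servings → $1.24.
spinach + sweet potato: intersection lies outside the first quadrant.
spinach + orange with both tight: 0.2752 servings and 2.975 servings → $1.32.
sweet potato + orange with both tight: 0.35 servings and 2.882 servings → $1.29.
The minimum over all feasible corners is $1.24.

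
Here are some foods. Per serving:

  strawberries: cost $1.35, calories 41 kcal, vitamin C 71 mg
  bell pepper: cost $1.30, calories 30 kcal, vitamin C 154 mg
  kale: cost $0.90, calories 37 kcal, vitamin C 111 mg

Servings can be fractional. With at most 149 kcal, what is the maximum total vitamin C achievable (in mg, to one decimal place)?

Vitamin C per kcal: bell pepper 5.133, kale 3, strawberries 1.732.
With no serving limits, spend the whole calories allowance on bell pepper: 149 kcal / 30 kcal × 154 mg = 764.9 mg.

764.9 mg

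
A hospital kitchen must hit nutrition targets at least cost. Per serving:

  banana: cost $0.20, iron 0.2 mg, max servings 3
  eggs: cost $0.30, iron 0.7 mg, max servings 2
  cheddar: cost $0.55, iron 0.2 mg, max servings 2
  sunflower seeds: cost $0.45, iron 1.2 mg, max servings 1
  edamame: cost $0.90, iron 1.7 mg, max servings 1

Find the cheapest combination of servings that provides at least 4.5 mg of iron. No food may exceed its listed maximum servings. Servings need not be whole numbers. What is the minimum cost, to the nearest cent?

Cost per mg of iron: sunflower seeds $0.3750, eggs $0.4286, edamame $0.5294, banana $1.0000, cheddar $2.7500.
Take 1 serving of sunflower seeds: +1.2 mg iron for $0.45 (total $0.45, still need 3.3 mg).
Take 2 servings of eggs: +1.4 mg iron for $0.60 (total $1.05, still need 1.9 mg).
Take 1 serving of edamame: +1.7 mg iron for $0.90 (total $1.95, still need 0.2 mg).
Take 1 serving of banana: +0.2 mg iron for $0.20 (total $2.15, still need 0.0 mg).
Greedy by cheapest-per-mg is optimal for a single linear constraint, so the minimum cost is $2.15.

$2.15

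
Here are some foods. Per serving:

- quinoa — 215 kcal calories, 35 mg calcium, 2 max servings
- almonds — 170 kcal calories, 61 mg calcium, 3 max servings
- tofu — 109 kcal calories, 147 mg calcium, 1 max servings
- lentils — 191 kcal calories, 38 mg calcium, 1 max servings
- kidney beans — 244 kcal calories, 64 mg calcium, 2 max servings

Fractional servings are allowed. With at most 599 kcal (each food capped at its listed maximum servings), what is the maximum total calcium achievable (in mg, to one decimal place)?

Calcium per kcal: tofu 1.349, almonds 0.3588, kidney beans 0.2623, lentils 0.199, quinoa 0.1628.
Take 1 serving of tofu: uses 109 kcal, +147.0 mg calcium (running total 147.0 mg).
Take 2.882 servings of almonds: uses 490 kcal, +175.8 mg calcium (running total 322.8 mg).
Filling greedily by calcium-per-kcal is optimal for one linear limit, giving 322.8 mg.

322.8 mg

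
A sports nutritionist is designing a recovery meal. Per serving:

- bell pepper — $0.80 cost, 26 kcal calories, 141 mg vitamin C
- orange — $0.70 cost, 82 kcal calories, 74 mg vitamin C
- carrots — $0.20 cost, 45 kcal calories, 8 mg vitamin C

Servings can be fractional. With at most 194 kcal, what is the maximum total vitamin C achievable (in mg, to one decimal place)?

Vitamin C per kcal: bell pepper 5.423, orange 0.9024, carrots 0.1778.
With no serving limits, spend the whole calories allowance on bell pepper: 194 kcal / 26 kcal × 141 mg = 1052.1 mg.

1052.1 mg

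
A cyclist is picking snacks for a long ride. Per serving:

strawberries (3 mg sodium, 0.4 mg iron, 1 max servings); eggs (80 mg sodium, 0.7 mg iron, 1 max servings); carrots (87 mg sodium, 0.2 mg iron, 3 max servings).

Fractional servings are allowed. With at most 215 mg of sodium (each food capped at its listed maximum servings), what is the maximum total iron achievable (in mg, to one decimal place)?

Iron per mg sodium: strawberries 0.1333, eggs 0.00875, carrots 0.002299.
Take 1 serving of strawberries: uses 3 mg sodium, +0.4 mg iron (running total 0.4 mg).
Take 1 serving of eggs: uses 80 mg sodium, +0.7 mg iron (running total 1.1 mg).
Take 1.517 servings of carrots: uses 132 mg sodium, +0.3 mg iron (running total 1.4 mg).
Filling greedily by iron-per-mg sodium is optimal for one linear limit, giving 1.4 mg.

1.4 mg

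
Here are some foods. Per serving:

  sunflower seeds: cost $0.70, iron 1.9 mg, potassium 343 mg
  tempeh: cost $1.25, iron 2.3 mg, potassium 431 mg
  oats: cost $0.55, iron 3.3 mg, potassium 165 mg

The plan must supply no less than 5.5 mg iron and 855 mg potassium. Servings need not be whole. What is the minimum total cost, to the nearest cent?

$1.81

An LP optimum is at a vertex; with two nutrient constraints at most two foods are used. Check each candidate.
sunflower seeds only: max(5.5/1.9, 855/343) = 2.895 servings → $2.03.
tempeh only: max(5.5/2.3, 855/431) = 2.391 servings → $2.99.
oats only: max(5.5/3.3, 855/165) = 5.182 servings → $2.85.
sunflower seeds + tempeh: the both-tight solution has a negative serving — not a feasible corner.
sunflower seeds + oats with both tight: 2.339 servings and 0.3201 servings → $1.81.
tempeh + oats with both tight: 1.835 servings and 0.3874 servings → $2.51.
Cheapest feasible corner: $1.81.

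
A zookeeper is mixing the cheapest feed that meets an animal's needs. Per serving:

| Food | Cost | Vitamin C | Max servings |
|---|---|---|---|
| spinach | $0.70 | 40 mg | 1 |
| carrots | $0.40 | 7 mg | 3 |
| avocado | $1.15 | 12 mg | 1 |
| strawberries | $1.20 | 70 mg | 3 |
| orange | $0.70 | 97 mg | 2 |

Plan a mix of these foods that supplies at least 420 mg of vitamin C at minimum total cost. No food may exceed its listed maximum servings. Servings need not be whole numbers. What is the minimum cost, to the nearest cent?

Cost per mg of vitamin C: orange $0.0072, strawberries $0.0171, spinach $0.0175, carrots $0.0571, avocado $0.0958.
Take 2 servings of orange: +194.0 mg vitamin C for $1.40 (total $1.40, still need 226.0 mg).
Take 3 servings of strawberries: +210.0 mg vitamin C for $3.60 (total $5.00, still need 16.0 mg).
Take 0.4 servings of spinach: +16.0 mg vitamin C for $0.28 (total $5.28, still need 0.0 mg).
Filling from the cheapest source first is optimal under one linear minimum: $5.28.

$5.28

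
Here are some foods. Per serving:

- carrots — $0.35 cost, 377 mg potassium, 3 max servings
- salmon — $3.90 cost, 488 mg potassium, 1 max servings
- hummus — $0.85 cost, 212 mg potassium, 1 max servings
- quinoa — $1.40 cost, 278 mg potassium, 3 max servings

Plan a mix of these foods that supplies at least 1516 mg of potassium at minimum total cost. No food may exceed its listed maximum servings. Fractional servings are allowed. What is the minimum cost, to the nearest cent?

Cost per mg of potassium: carrots $0.0009, hummus $0.0040, quinoa $0.0050, salmon $0.0080.
Take 3 servings of carrots: +1131.0 mg potassium for $1.05 (total $1.05, still need 385.0 mg).
Take 1 serving of hummus: +212.0 mg potassium for $0.85 (total $1.90, still need 173.0 mg).
Take 0.6223 servings of quinoa: +173.0 mg potassium for $0.87 (total $2.77, still need 0.0 mg).
Greedy by cheapest-per-mg is optimal for a single linear constraint, so the minimum cost is $2.77.

$2.77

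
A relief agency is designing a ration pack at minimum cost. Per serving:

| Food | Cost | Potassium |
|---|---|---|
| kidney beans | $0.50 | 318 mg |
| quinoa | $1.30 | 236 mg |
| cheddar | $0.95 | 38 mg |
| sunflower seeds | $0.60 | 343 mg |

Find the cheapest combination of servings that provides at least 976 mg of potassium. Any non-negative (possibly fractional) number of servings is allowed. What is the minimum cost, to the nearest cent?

Cost per mg of potassium: kidney beans $0.0016, sunflower seeds $0.0017, quinoa $0.0055, cheddar $0.0250.
With no serving limits, use only kidney beans: 976 mg / 318 mg = 3.069 servings × $0.50 = $1.53.

$1.53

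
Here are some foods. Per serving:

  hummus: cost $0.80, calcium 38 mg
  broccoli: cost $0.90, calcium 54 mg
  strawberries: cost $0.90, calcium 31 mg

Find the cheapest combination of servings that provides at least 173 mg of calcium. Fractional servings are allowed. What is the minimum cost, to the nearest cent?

$2.88

Cost per mg of calcium: broccoli $0.0167, hummus $0.0211, strawberries $0.0290.
With no serving limits, use only broccoli: 173 mg / 54 mg = 3.204 servings × $0.90 = $2.88.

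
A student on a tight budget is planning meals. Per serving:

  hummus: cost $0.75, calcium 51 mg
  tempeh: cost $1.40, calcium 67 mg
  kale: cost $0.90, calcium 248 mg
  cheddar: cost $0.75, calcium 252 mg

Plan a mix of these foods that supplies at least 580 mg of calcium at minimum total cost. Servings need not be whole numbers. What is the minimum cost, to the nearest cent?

$1.73

Cost per mg of calcium: cheddar $0.0030, kale $0.0036, hummus $0.0147, tempeh $0.0209.
With no serving limits, use only cheddar: 580 mg / 252 mg = 2.302 servings × $0.75 = $1.73.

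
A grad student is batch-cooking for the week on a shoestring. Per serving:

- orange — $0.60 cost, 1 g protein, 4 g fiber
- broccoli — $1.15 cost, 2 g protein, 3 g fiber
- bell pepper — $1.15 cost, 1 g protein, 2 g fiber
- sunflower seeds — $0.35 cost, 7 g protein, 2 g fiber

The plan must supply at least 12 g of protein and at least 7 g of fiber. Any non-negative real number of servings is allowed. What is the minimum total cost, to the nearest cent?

$1.13

Two binding constraints pin down two serving amounts, so the optimal mix uses at most two foods. The candidates are each food alone (scaled to the tighter of protein/fiber) and each pair with both constraints tight.
orange only: max(12/1, 7/4) = 12 servings → $7.20.
broccoli only: max(12/2, 7/3) = 6 servings → $6.90.
bell pepper only: max(12/1, 7/2) = 12 servings → $13.80.
sunflower seeds only: max(12/7, 7/2) = 3.5 servings → $1.23.
orange + broccoli: intersection lies outside the first quadrant.
orange + bell pepper: the both-tight solution has a negative serving — not a feasible corner.
orange + sunflower seeds with both tight: 0.9615 servings and 1.577 servings → $1.13.
broccoli + bell pepper: intersection lies outside the first quadrant.
broccoli + sunflower seeds with both tight: 1.471 servings and 1.294 servings → $2.14.
bell pepper + sunflower seeds with both tight: 2.083 servings and 1.417 servings → $2.89.
Cheapest feasible corner: $1.13.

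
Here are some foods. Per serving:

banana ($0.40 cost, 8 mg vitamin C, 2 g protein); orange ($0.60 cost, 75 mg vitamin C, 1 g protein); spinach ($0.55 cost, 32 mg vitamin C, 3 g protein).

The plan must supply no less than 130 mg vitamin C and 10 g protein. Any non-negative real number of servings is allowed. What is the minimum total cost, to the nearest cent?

A basic optimal solution has at most two foods positive. Try each food alone and each pair with both targets met exactly.
banana only: max(130/8, 10/2) = 16.25 servings → $6.50.
orange only: max(130/75, 10/1) = 10 servings → $6.00.
spinach only: max(130/32, 10/3) = 4.062 servings → $2.23.
banana + orange with both tight: 4.366 servings and 1.268 servings → $2.51.
banana + spinach: the both-tight solution has a negative serving — not a feasible corner.
orange + spinach with both tight: 0.3627 servings and 3.212 servings → $1.98.
Cheapest feasible corner: $1.98.

$1.98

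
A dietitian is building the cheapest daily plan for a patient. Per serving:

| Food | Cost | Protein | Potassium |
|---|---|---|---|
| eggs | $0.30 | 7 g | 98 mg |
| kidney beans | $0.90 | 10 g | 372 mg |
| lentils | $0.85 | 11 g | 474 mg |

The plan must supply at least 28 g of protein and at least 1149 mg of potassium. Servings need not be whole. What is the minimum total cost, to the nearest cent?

For a min-cost LP with two ≥-constraints, a basic feasible solution has at most two positive variables.
eggs only: max(28/7, 1149/98) = 11.72 servings → $3.52.
kidney beans only: max(28/10, 1149/372) = 3.089 servings → $2.78.
lentils only: max(28/11, 1149/474) = 2.545 servings → $2.16.
eggs + kidney beans: the both-tight solution has a negative serving — not a feasible corner.
eggs + lentils with both tight: 0.2826 servings and 2.366 servings → $2.10.
kidney beans + lentils with both tight: 0.9769 servings and 1.657 servings → $2.29.
The minimum over all feasible corners is $2.10.

$2.10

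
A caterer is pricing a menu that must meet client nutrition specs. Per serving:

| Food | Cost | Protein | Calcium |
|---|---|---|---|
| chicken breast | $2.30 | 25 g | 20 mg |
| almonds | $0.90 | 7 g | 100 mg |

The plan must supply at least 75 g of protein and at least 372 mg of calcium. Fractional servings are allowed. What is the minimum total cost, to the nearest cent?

The cheapest plan sits at a corner of the feasible region — with two constraints it uses at most two foods.
chicken breast only: max(75/25, 372/20) = 18.6 servings → $42.78.
almonds only: max(75/7, 372/100) = 10.71 servings → $9.64.
chicken breast + almonds with both tight: 2.075 servings and 3.305 servings → $7.75.
So the least-cost plan costs $7.75.

$7.75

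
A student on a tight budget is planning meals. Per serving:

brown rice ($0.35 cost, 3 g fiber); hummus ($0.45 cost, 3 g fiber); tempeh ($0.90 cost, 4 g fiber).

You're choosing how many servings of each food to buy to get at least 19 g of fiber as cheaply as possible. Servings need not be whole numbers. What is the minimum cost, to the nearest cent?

$2.22

Cost per g of fiber: brown rice $0.1167, hummus $0.1500, tempeh $0.2250.
With no serving limits, use only brown rice: 19 g / 3 g = 6.333 servings × $0.35 = $2.22.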